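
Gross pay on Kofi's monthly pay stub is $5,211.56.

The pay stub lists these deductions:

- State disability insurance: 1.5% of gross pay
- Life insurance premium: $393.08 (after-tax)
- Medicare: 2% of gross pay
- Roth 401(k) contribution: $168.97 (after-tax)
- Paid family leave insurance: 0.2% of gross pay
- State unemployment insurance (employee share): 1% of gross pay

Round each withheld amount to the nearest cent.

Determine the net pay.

$4,404.57

State unemployment insurance (employee share): $5,211.56 × 0.01 = $52.12
State disability insurance: $5,211.56 × 0.015 = $78.17
Medicare: $5,211.56 × 0.02 = $104.23
Paid family leave insurance: $5,211.56 × 0.002 = $10.42
Life insurance premium: $393.08
Roth 401(k) contribution: $168.97
Total deductions = $52.12 + $78.17 + $104.23 + $10.42 + $393.08 + $168.97 = $806.99
Net pay = $5,211.56 − $806.99 = $4,404.57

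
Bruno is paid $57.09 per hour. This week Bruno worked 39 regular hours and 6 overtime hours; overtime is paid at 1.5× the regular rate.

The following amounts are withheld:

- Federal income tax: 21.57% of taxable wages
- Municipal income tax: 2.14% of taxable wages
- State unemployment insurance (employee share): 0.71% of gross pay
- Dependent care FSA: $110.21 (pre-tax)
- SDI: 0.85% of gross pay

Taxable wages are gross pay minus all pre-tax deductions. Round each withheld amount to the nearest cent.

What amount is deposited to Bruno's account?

$1,963.77

Regular pay: 39 × $57.09 = $2,226.51
Overtime pay: 6 × $57.09 × 1.5 = $513.81
Gross pay = $2,226.51 + $513.81 = $2,740.32
Dependent care FSA: $110.21
Taxable wages = $2,740.32 − $110.21 = $2,630.11
Federal income tax: $2,630.11 × 0.2157 = $567.31
Municipal income tax: $2,630.11 × 0.0214 = $56.28
SDI: $2,740.32 × 0.0085 = $23.29
State unemployment insurance (employee share): $2,740.32 × 0.0071 = $19.46
Total deductions = $110.21 + $567.31 + $56.28 + $23.29 + $19.46 = $776.55
Net pay = $2,740.32 − $776.55 = $1,963.77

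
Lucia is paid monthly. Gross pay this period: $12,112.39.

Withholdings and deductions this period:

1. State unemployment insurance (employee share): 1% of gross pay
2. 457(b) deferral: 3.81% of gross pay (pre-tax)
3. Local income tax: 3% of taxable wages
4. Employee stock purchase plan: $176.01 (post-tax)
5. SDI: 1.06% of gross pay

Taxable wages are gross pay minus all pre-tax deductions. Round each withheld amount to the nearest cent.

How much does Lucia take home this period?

$10,875.86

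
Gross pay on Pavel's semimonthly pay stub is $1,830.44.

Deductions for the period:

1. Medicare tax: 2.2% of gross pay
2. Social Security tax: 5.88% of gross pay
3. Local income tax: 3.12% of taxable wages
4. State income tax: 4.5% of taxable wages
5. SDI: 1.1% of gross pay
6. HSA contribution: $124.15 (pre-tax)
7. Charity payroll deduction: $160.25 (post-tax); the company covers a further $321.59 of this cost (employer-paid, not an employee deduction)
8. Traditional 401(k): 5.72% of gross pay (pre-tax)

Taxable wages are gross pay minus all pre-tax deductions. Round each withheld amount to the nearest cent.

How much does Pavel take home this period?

$1,151.27

HSA contribution: $124.15
Traditional 401(k): $1,830.44 × 0.0572 = $104.70
Pre-tax total = $124.15 + $104.70 = $228.85
Taxable wages = $1,830.44 − $228.85 = $1,601.59
State income tax: $1,601.59 × 0.045 = $72.07
Local income tax: $1,601.59 × 0.0312 = $49.97
SDI: $1,830.44 × 0.011 = $20.13
Medicare tax: $1,830.44 × 0.022 = $40.27
Social Security tax: $1,830.44 × 0.0588 = $107.63
Charity payroll deduction: $160.25
(Employer's $321.59 toward charity payroll deduction is not withheld from the employee.)
Total deductions = $124.15 + $104.70 + $72.07 + $49.97 + $20.13 + $40.27 + $107.63 + $160.25 = $679.17
Net pay = $1,830.44 − $679.17 = $1,151.27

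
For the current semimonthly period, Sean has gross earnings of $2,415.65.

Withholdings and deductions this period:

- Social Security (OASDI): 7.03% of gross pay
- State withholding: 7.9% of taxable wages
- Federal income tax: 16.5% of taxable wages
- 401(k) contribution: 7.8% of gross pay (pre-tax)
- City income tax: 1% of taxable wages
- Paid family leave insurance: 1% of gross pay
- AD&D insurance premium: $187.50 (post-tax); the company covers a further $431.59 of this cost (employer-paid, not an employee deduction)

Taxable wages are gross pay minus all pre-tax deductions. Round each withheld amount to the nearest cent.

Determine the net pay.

$1,280.04

401(k) contribution: $2,415.65 × 0.078 = $188.42
Taxable wages = $2,415.65 − $188.42 = $2,227.23
City income tax: $2,227.23 × 0.01 = $22.27
State withholding: $2,227.23 × 0.079 = $175.95
Federal income tax: $2,227.23 × 0.165 = $367.49
Social Security (OASDI): $2,415.65 × 0.0703 = $169.82
Paid family leave insurance: $2,415.65 × 0.01 = $24.16
AD&D insurance premium: $187.50
(Employer's $431.59 toward AD&D insurance premium is not withheld from the employee.)
Total deductions = $188.42 + $22.27 + $175.95 + $367.49 + $169.82 + $24.16 + $187.50 = $1,135.61
Net pay = $2,415.65 − $1,135.61 = $1,280.04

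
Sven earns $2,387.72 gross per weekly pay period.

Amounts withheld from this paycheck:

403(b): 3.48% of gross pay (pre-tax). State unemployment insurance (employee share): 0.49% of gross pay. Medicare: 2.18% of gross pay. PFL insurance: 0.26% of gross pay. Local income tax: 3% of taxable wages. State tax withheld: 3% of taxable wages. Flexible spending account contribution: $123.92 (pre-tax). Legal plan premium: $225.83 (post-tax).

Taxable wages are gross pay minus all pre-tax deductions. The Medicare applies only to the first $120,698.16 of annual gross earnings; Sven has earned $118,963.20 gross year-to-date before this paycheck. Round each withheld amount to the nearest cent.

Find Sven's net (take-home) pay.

$1,768.31

Flexible spending account contribution: $123.92
403(b): $2,387.72 × 0.0348 = $83.09
Pre-tax total = $123.92 + $83.09 = $207.01
Taxable wages = $2,387.72 − $207.01 = $2,180.71
Local income tax: $2,180.71 × 0.03 = $65.42
State tax withheld: $2,180.71 × 0.03 = $65.42
Medicare: only $120,698.16 − $118,963.20 = $1,734.96 of this check is subject → $1,734.96 × 0.0218 = $37.82
PFL insurance: $2,387.72 × 0.0026 = $6.21
State unemployment insurance (employee share): $2,387.72 × 0.0049 = $11.70
Legal plan premium: $225.83
Total deductions = $123.92 + $83.09 + $65.42 + $65.42 + $37.82 + $6.21 + $11.70 + $225.83 = $619.41
Net pay = $2,387.72 − $619.41 = $1,768.31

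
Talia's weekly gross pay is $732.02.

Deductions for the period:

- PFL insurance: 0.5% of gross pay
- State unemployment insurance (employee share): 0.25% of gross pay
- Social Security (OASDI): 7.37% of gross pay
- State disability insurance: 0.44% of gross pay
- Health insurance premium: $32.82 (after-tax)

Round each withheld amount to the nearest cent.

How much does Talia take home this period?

Social Security (OASDI): $732.02 × 0.0737 = $53.95
State unemployment insurance (employee share): $732.02 × 0.0025 = $1.83
PFL insurance: $732.02 × 0.005 = $3.66
State disability insurance: $732.02 × 0.0044 = $3.22
Health insurance premium: $32.82
Total deductions = $53.95 + $1.83 + $3.66 + $3.22 + $32.82 = $95.48
Net pay = $732.02 − $95.48 = $636.54

$636.54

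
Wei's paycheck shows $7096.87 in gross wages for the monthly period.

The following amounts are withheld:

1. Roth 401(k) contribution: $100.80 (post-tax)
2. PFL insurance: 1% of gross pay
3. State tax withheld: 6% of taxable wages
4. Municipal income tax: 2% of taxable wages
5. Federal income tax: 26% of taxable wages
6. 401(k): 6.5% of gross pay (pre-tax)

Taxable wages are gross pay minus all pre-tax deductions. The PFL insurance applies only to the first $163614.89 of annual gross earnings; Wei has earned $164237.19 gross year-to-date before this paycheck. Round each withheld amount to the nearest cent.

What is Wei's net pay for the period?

$4278.68

401(k): $7096.87 × 0.065 = $461.30
Taxable wages = $7096.87 − $461.30 = $6635.57
Municipal income tax: $6635.57 × 0.02 = $132.71
State tax withheld: $6635.57 × 0.06 = $398.13
Federal income tax: $6635.57 × 0.26 = $1725.25
PFL insurance: annual cap $163614.89 already reached (YTD $164237.19), so $0.00
Roth 401(k) contribution: $100.80
Total deductions = $461.30 + $132.71 + $398.13 + $1725.25 + $0.00 + $100.80 = $2818.19
Net pay = $7096.87 − $2818.19 = $4278.68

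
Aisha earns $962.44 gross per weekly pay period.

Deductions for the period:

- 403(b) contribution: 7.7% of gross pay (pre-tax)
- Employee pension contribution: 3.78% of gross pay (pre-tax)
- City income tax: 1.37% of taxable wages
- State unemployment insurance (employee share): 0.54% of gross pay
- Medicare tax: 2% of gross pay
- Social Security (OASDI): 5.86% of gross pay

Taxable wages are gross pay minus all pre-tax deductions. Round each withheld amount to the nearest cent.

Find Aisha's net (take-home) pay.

$759.43

403(b) contribution: $962.44 × 0.077 = $74.11
Employee pension contribution: $962.44 × 0.0378 = $36.38
Pre-tax total = $74.11 + $36.38 = $110.49
Taxable wages = $962.44 − $110.49 = $851.95
City income tax: $851.95 × 0.0137 = $11.67
Social Security (OASDI): $962.44 × 0.0586 = $56.40
Medicare tax: $962.44 × 0.02 = $19.25
State unemployment insurance (employee share): $962.44 × 0.0054 = $5.20
Total deductions = $74.11 + $36.38 + $11.67 + $56.40 + $19.25 + $5.20 = $203.01
Net pay = $962.44 − $203.01 = $759.43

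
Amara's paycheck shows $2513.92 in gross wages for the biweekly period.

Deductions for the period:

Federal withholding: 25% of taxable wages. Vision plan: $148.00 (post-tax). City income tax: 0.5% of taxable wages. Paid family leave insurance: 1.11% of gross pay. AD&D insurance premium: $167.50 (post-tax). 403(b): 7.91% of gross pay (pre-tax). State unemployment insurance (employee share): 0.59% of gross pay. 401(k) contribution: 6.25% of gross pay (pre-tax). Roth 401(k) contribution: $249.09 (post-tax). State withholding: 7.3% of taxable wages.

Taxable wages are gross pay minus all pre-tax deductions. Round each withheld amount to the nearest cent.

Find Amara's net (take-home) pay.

$842.82

401(k) contribution: $2513.92 × 0.0625 = $157.12
403(b): $2513.92 × 0.0791 = $198.85
Pre-tax total = $157.12 + $198.85 = $355.97
Taxable wages = $2513.92 − $355.97 = $2157.95
Federal withholding: $2157.95 × 0.25 = $539.49
City income tax: $2157.95 × 0.005 = $10.79
State withholding: $2157.95 × 0.073 = $157.53
State unemployment insurance (employee share): $2513.92 × 0.0059 = $14.83
Paid family leave insurance: $2513.92 × 0.0111 = $27.90
AD&D insurance premium: $167.50
Vision plan: $148.00
Roth 401(k) contribution: $249.09
Total deductions = $157.12 + $198.85 + $539.49 + $10.79 + $157.53 + $14.83 + $27.90 + $167.50 + $148.00 + $249.09 = $1671.10
Net pay = $2513.92 − $1671.10 = $842.82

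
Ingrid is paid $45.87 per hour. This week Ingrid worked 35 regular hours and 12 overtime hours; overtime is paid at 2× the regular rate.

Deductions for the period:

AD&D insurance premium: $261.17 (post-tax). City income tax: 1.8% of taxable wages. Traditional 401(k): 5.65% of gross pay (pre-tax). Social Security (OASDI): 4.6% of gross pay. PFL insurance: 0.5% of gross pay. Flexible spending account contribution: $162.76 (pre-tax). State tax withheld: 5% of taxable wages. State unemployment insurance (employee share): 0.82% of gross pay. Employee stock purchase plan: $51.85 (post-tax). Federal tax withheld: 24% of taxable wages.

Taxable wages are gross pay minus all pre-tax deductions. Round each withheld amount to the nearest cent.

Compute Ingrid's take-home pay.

Regular pay: 35 × $45.87 = $1605.45
Overtime pay: 12 × $45.87 × 2 = $1100.88
Gross pay = $1605.45 + $1100.88 = $2706.33
Traditional 401(k): $2706.33 × 0.0565 = $152.91
Flexible spending account contribution: $162.76
Pre-tax total = $152.91 + $162.76 = $315.67
Taxable wages = $2706.33 − $315.67 = $2390.66
Federal tax withheld: $2390.66 × 0.24 = $573.76
State tax withheld: $2390.66 × 0.05 = $119.53
City income tax: $2390.66 × 0.018 = $43.03
PFL insurance: $2706.33 × 0.005 = $13.53
Social Security (OASDI): $2706.33 × 0.046 = $124.49
State unemployment insurance (employee share): $2706.33 × 0.0082 = $22.19
Employee stock purchase plan: $51.85
AD&D insurance premium: $261.17
Total deductions = $152.91 + $162.76 + $573.76 + $119.53 + $43.03 + $13.53 + $124.49 + $22.19 + $51.85 + $261.17 = $1525.22
Net pay = $2706.33 − $1525.22 = $1181.11

$1181.11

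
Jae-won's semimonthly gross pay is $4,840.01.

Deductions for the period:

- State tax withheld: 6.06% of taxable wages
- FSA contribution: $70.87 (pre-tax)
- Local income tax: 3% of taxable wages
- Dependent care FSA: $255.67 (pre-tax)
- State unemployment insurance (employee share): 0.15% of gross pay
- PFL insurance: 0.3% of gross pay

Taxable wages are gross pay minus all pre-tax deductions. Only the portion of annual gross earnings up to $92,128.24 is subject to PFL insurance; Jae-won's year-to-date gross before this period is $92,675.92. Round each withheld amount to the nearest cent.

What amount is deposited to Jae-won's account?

FSA contribution: $70.87
Dependent care FSA: $255.67
Pre-tax total = $70.87 + $255.67 = $326.54
Taxable wages = $4,840.01 − $326.54 = $4,513.47
Local income tax: $4,513.47 × 0.03 = $135.40
State tax withheld: $4,513.47 × 0.0606 = $273.52
PFL insurance: annual cap $92,128.24 already reached (YTD $92,675.92), so $0.00
State unemployment insurance (employee share): $4,840.01 × 0.0015 = $7.26
Total deductions = $70.87 + $255.67 + $135.40 + $273.52 + $0.00 + $7.26 = $742.72
Net pay = $4,840.01 − $742.72 = $4,097.29

$4,097.29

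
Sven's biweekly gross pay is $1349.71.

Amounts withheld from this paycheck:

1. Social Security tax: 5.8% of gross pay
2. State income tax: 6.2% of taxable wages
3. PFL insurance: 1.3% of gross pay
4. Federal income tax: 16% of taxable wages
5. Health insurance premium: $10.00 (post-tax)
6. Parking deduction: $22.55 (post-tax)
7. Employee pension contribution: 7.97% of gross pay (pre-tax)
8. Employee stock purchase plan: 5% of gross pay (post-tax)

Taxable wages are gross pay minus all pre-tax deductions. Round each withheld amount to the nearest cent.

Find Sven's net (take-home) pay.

$770.52

Employee pension contribution: $1349.71 × 0.0797 = $107.57
Taxable wages = $1349.71 − $107.57 = $1242.14
State income tax: $1242.14 × 0.062 = $77.01
Federal income tax: $1242.14 × 0.16 = $198.74
PFL insurance: $1349.71 × 0.013 = $17.55
Social Security tax: $1349.71 × 0.058 = $78.28
Parking deduction: $22.55
Employee stock purchase plan: $1349.71 × 0.05 = $67.49
Health insurance premium: $10.00
Total deductions = $107.57 + $77.01 + $198.74 + $17.55 + $78.28 + $22.55 + $67.49 + $10.00 = $579.19
Net pay = $1349.71 − $579.19 = $770.52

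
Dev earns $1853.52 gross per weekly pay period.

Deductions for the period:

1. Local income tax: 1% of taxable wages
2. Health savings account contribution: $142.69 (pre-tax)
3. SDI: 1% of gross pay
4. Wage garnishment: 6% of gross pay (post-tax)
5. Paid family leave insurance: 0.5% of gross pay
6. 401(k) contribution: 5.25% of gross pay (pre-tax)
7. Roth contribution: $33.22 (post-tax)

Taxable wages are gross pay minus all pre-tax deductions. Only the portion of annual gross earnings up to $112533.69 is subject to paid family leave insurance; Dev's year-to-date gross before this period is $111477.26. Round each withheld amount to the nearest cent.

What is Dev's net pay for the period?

Health savings account contribution: $142.69
401(k) contribution: $1853.52 × 0.0525 = $97.31
Pre-tax total = $142.69 + $97.31 = $240.00
Taxable wages = $1853.52 − $240.00 = $1613.52
Local income tax: $1613.52 × 0.01 = $16.14
Paid family leave insurance: only $112533.69 − $111477.26 = $1056.43 of this check is subject → $1056.43 × 0.005 = $5.28
SDI: $1853.52 × 0.01 = $18.54
Wage garnishment: $1853.52 × 0.06 = $111.21
Roth contribution: $33.22
Total deductions = $142.69 + $97.31 + $16.14 + $5.28 + $18.54 + $111.21 + $33.22 = $424.39
Net pay = $1853.52 − $424.39 = $1429.13

$1429.13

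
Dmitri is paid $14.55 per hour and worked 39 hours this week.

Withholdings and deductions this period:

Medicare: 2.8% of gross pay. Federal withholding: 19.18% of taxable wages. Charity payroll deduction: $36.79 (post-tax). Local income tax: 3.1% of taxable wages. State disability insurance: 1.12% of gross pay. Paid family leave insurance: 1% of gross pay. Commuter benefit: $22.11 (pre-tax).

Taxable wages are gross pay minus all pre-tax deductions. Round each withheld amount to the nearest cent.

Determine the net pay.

Gross pay: 39 × $14.55 = $567.45
Commuter benefit: $22.11
Taxable wages = $567.45 − $22.11 = $545.34
Federal withholding: $545.34 × 0.1918 = $104.60
Local income tax: $545.34 × 0.031 = $16.91
State disability insurance: $567.45 × 0.0112 = $6.36
Medicare: $567.45 × 0.028 = $15.89
Paid family leave insurance: $567.45 × 0.01 = $5.67
Charity payroll deduction: $36.79
Total deductions = $22.11 + $104.60 + $16.91 + $6.36 + $15.89 + $5.67 + $36.79 = $208.33
Net pay = $567.45 − $208.33 = $359.12

$359.12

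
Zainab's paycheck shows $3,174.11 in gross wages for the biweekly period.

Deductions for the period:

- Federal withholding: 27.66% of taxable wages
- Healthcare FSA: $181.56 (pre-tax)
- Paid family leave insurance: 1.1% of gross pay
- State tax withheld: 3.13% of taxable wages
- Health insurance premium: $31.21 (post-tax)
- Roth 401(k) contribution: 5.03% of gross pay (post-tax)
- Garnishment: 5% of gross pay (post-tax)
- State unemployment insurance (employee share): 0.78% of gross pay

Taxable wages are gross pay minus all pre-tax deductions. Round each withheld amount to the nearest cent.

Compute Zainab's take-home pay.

$1,661.88

Healthcare FSA: $181.56
Taxable wages = $3,174.11 − $181.56 = $2,992.55
Federal withholding: $2,992.55 × 0.2766 = $827.74
State tax withheld: $2,992.55 × 0.0313 = $93.67
State unemployment insurance (employee share): $3,174.11 × 0.0078 = $24.76
Paid family leave insurance: $3,174.11 × 0.011 = $34.92
Roth 401(k) contribution: $3,174.11 × 0.0503 = $159.66
Health insurance premium: $31.21
Garnishment: $3,174.11 × 0.05 = $158.71
Total deductions = $181.56 + $827.74 + $93.67 + $24.76 + $34.92 + $159.66 + $31.21 + $158.71 = $1,512.23
Net pay = $3,174.11 − $1,512.23 = $1,661.88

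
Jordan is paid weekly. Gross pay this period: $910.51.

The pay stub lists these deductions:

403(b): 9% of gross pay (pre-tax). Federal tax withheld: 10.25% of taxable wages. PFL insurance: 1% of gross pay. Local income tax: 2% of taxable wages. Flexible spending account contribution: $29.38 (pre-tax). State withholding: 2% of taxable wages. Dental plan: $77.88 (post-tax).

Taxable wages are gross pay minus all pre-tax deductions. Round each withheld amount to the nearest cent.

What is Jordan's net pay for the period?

Flexible spending account contribution: $29.38
403(b): $910.51 × 0.09 = $81.95
Pre-tax total = $29.38 + $81.95 = $111.33
Taxable wages = $910.51 − $111.33 = $799.18
Federal tax withheld: $799.18 × 0.1025 = $81.92
State withholding: $799.18 × 0.02 = $15.98
Local income tax: $799.18 × 0.02 = $15.98
PFL insurance: $910.51 × 0.01 = $9.11
Dental plan: $77.88
Total deductions = $29.38 + $81.95 + $81.92 + $15.98 + $15.98 + $9.11 + $77.88 = $312.20
Net pay = $910.51 − $312.20 = $598.31

$598.31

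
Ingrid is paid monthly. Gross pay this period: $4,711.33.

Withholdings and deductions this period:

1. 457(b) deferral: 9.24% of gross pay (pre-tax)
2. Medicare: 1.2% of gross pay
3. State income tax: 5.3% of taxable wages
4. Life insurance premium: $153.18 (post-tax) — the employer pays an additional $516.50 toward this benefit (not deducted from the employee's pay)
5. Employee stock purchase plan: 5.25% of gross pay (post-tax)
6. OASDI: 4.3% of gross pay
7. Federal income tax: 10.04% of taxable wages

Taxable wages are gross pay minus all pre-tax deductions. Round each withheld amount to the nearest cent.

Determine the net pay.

$2,960.41

457(b) deferral: $4,711.33 × 0.0924 = $435.33
Taxable wages = $4,711.33 − $435.33 = $4,276.00
State income tax: $4,276.00 × 0.053 = $226.63
Federal income tax: $4,276.00 × 0.1004 = $429.31
OASDI: $4,711.33 × 0.043 = $202.59
Medicare: $4,711.33 × 0.012 = $56.54
Employee stock purchase plan: $4,711.33 × 0.0525 = $247.34
Life insurance premium: $153.18
(Employer's $516.50 toward life insurance premium is not withheld from the employee.)
Total deductions = $435.33 + $226.63 + $429.31 + $202.59 + $56.54 + $247.34 + $153.18 = $1,750.92
Net pay = $4,711.33 − $1,750.92 = $2,960.41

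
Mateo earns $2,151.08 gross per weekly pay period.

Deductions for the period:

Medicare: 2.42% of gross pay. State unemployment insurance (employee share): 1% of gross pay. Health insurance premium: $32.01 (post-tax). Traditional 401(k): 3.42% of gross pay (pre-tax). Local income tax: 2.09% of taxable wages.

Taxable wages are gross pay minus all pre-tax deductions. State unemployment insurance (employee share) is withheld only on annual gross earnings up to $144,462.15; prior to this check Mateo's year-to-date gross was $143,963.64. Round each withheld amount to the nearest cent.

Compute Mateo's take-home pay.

$1,945.03

Traditional 401(k): $2,151.08 × 0.0342 = $73.57
Taxable wages = $2,151.08 − $73.57 = $2,077.51
Local income tax: $2,077.51 × 0.0209 = $43.42
Medicare: $2,151.08 × 0.0242 = $52.06
State unemployment insurance (employee share): only $144,462.15 − $143,963.64 = $498.51 of this check is subject → $498.51 × 0.01 = $4.99
Health insurance premium: $32.01
Total deductions = $73.57 + $43.42 + $52.06 + $4.99 + $32.01 = $206.05
Net pay = $2,151.08 − $206.05 = $1,945.03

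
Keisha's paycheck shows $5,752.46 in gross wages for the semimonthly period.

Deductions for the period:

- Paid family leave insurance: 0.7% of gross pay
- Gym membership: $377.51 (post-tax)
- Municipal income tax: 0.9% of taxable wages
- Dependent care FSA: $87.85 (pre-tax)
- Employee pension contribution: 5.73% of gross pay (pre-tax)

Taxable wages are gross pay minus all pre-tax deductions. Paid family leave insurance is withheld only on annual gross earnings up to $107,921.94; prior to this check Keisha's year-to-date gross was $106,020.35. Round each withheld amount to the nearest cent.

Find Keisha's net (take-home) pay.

$4,896.16

Dependent care FSA: $87.85
Employee pension contribution: $5,752.46 × 0.0573 = $329.62
Pre-tax total = $87.85 + $329.62 = $417.47
Taxable wages = $5,752.46 − $417.47 = $5,334.99
Municipal income tax: $5,334.99 × 0.009 = $48.01
Paid family leave insurance: only $107,921.94 − $106,020.35 = $1,901.59 of this check is subject → $1,901.59 × 0.007 = $13.31
Gym membership: $377.51
Total deductions = $87.85 + $329.62 + $48.01 + $13.31 + $377.51 = $856.30
Net pay = $5,752.46 − $856.30 = $4,896.16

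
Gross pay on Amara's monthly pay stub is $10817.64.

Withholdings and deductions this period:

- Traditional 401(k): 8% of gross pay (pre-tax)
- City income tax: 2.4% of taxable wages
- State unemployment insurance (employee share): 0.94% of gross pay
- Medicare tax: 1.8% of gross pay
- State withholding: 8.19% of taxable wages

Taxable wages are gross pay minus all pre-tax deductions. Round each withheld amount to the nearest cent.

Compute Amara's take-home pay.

Traditional 401(k): $10817.64 × 0.08 = $865.41
Taxable wages = $10817.64 − $865.41 = $9952.23
State withholding: $9952.23 × 0.0819 = $815.09
City income tax: $9952.23 × 0.024 = $238.85
State unemployment insurance (employee share): $10817.64 × 0.0094 = $101.69
Medicare tax: $10817.64 × 0.018 = $194.72
Total deductions = $865.41 + $815.09 + $238.85 + $101.69 + $194.72 = $2215.76
Net pay = $10817.64 − $2215.76 = $8601.88

$8601.88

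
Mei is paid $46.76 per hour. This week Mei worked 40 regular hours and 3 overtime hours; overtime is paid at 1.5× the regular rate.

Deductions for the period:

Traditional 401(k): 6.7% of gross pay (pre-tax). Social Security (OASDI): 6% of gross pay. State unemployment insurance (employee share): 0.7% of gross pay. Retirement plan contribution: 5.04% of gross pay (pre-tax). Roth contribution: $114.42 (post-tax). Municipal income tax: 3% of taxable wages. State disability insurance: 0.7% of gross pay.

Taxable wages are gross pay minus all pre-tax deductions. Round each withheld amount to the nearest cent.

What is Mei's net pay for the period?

$1513.03

Regular pay: 40 × $46.76 = $1870.40
Overtime pay: 3 × $46.76 × 1.5 = $210.42
Gross pay = $1870.40 + $210.42 = $2080.82
Traditional 401(k): $2080.82 × 0.067 = $139.41
Retirement plan contribution: $2080.82 × 0.0504 = $104.87
Pre-tax total = $139.41 + $104.87 = $244.28
Taxable wages = $2080.82 − $244.28 = $1836.54
Municipal income tax: $1836.54 × 0.03 = $55.10
State unemployment insurance (employee share): $2080.82 × 0.007 = $14.57
Social Security (OASDI): $2080.82 × 0.06 = $124.85
State disability insurance: $2080.82 × 0.007 = $14.57
Roth contribution: $114.42
Total deductions = $139.41 + $104.87 + $55.10 + $14.57 + $124.85 + $14.57 + $114.42 = $567.79
Net pay = $2080.82 − $567.79 = $1513.03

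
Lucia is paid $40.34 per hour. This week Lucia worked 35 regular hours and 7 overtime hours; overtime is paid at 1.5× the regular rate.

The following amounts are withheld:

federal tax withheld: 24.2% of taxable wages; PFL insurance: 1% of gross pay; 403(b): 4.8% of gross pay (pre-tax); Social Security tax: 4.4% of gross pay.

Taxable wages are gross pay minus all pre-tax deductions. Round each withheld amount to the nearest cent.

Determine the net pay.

Regular pay: 35 × $40.34 = $1,411.90
Overtime pay: 7 × $40.34 × 1.5 = $423.57
Gross pay = $1,411.90 + $423.57 = $1,835.47
403(b): $1,835.47 × 0.048 = $88.10
Taxable wages = $1,835.47 − $88.10 = $1,747.37
Federal tax withheld: $1,747.37 × 0.242 = $422.86
PFL insurance: $1,835.47 × 0.01 = $18.35
Social Security tax: $1,835.47 × 0.044 = $80.76
Total deductions = $88.10 + $422.86 + $18.35 + $80.76 = $610.07
Net pay = $1,835.47 − $610.07 = $1,225.40

$1,225.40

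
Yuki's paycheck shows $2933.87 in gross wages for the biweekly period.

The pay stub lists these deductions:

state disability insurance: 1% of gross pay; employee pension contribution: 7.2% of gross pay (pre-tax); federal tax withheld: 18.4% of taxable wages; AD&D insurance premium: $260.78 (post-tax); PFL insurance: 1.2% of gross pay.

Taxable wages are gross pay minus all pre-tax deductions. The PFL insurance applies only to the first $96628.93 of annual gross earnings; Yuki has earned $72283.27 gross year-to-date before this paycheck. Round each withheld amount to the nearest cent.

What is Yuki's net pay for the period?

$1896.34

Employee pension contribution: $2933.87 × 0.072 = $211.24
Taxable wages = $2933.87 − $211.24 = $2722.63
Federal tax withheld: $2722.63 × 0.184 = $500.96
PFL insurance: cap not yet reached, full $2933.87 is subject → $2933.87 × 0.012 = $35.21
State disability insurance: $2933.87 × 0.01 = $29.34
AD&D insurance premium: $260.78
Total deductions = $211.24 + $500.96 + $35.21 + $29.34 + $260.78 = $1037.53
Net pay = $2933.87 − $1037.53 = $1896.34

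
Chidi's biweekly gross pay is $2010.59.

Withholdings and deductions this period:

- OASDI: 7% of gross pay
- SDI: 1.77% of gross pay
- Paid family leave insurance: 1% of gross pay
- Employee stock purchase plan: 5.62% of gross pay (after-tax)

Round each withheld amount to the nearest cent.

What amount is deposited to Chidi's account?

OASDI: $2010.59 × 0.07 = $140.74
SDI: $2010.59 × 0.0177 = $35.59
Paid family leave insurance: $2010.59 × 0.01 = $20.11
Employee stock purchase plan: $2010.59 × 0.0562 = $113.00
Total deductions = $140.74 + $35.59 + $20.11 + $113.00 = $309.44
Net pay = $2010.59 − $309.44 = $1701.15

$1701.15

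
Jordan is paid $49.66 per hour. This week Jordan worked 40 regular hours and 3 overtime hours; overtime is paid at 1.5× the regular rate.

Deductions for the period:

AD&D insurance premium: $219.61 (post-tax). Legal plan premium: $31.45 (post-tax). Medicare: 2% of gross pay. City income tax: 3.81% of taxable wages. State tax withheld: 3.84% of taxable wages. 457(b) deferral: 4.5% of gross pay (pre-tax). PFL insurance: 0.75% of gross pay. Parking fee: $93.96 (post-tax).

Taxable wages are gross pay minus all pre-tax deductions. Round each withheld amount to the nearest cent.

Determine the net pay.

Regular pay: 40 × $49.66 = $1,986.40
Overtime pay: 3 × $49.66 × 1.5 = $223.47
Gross pay = $1,986.40 + $223.47 = $2,209.87
457(b) deferral: $2,209.87 × 0.045 = $99.44
Taxable wages = $2,209.87 − $99.44 = $2,110.43
State tax withheld: $2,110.43 × 0.0384 = $81.04
City income tax: $2,110.43 × 0.0381 = $80.41
Medicare: $2,209.87 × 0.02 = $44.20
PFL insurance: $2,209.87 × 0.0075 = $16.57
Parking fee: $93.96
Legal plan premium: $31.45
AD&D insurance premium: $219.61
Total deductions = $99.44 + $81.04 + $80.41 + $44.20 + $16.57 + $93.96 + $31.45 + $219.61 = $666.68
Net pay = $2,209.87 − $666.68 = $1,543.19

$1,543.19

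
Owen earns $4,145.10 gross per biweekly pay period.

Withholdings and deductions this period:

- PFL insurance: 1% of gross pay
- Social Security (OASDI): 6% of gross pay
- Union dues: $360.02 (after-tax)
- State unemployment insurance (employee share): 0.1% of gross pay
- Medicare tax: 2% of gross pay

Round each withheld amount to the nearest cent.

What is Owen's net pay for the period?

Social Security (OASDI): $4,145.10 × 0.06 = $248.71
Medicare tax: $4,145.10 × 0.02 = $82.90
PFL insurance: $4,145.10 × 0.01 = $41.45
State unemployment insurance (employee share): $4,145.10 × 0.001 = $4.15
Union dues: $360.02
Total deductions = $248.71 + $82.90 + $41.45 + $4.15 + $360.02 = $737.23
Net pay = $4,145.10 − $737.23 = $3,407.87

$3,407.87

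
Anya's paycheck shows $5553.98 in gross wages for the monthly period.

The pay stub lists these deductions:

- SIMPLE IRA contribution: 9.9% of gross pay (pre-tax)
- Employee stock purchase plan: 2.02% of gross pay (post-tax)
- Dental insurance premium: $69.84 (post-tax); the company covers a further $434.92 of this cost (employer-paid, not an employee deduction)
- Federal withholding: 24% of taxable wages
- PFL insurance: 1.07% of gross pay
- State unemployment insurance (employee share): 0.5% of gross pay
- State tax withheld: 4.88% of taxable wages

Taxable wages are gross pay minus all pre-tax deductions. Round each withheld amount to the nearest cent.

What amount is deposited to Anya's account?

SIMPLE IRA contribution: $5553.98 × 0.099 = $549.84
Taxable wages = $5553.98 − $549.84 = $5004.14
Federal withholding: $5004.14 × 0.24 = $1200.99
State tax withheld: $5004.14 × 0.0488 = $244.20
State unemployment insurance (employee share): $5553.98 × 0.005 = $27.77
PFL insurance: $5553.98 × 0.0107 = $59.43
Dental insurance premium: $69.84
Employee stock purchase plan: $5553.98 × 0.0202 = $112.19
(Employer's $434.92 toward dental insurance premium is not withheld from the employee.)
Total deductions = $549.84 + $1200.99 + $244.20 + $27.77 + $59.43 + $69.84 + $112.19 = $2264.26
Net pay = $5553.98 − $2264.26 = $3289.72

$3289.72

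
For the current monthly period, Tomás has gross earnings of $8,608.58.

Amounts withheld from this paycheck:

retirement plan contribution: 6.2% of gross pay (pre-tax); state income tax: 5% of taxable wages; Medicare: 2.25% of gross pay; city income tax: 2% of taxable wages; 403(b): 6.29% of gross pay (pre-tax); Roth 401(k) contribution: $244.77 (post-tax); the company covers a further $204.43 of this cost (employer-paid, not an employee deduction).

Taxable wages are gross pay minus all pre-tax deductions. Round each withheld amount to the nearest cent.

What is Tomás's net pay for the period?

$6,567.57

403(b): $8,608.58 × 0.0629 = $541.48
Retirement plan contribution: $8,608.58 × 0.062 = $533.73
Pre-tax total = $541.48 + $533.73 = $1,075.21
Taxable wages = $8,608.58 − $1,075.21 = $7,533.37
City income tax: $7,533.37 × 0.02 = $150.67
State income tax: $7,533.37 × 0.05 = $376.67
Medicare: $8,608.58 × 0.0225 = $193.69
Roth 401(k) contribution: $244.77
(Employer's $204.43 toward Roth 401(k) contribution is not withheld from the employee.)
Total deductions = $541.48 + $533.73 + $150.67 + $376.67 + $193.69 + $244.77 = $2,041.01
Net pay = $8,608.58 − $2,041.01 = $6,567.57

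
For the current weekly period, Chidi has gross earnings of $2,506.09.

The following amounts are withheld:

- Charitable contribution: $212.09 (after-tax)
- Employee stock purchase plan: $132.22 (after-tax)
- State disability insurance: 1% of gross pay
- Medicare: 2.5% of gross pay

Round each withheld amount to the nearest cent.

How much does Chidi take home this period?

State disability insurance: $2,506.09 × 0.01 = $25.06
Medicare: $2,506.09 × 0.025 = $62.65
Charitable contribution: $212.09
Employee stock purchase plan: $132.22
Total deductions = $25.06 + $62.65 + $212.09 + $132.22 = $432.02
Net pay = $2,506.09 − $432.02 = $2,074.07

$2,074.07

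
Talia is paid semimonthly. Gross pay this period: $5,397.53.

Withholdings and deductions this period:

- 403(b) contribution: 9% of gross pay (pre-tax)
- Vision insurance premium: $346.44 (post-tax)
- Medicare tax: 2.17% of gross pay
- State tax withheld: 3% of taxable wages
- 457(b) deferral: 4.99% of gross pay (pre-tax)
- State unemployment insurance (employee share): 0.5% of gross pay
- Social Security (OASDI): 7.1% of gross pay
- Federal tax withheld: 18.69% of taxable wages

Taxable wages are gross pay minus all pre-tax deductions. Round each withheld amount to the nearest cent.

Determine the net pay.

$2,761.69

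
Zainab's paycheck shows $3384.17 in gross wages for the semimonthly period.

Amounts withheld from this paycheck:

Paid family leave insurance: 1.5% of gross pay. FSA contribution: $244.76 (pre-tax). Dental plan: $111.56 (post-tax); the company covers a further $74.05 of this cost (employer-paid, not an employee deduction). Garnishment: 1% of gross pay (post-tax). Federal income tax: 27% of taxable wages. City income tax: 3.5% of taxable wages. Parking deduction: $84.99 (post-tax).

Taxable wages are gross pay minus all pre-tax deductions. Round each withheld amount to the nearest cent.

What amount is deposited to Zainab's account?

$1900.74

FSA contribution: $244.76
Taxable wages = $3384.17 − $244.76 = $3139.41
City income tax: $3139.41 × 0.035 = $109.88
Federal income tax: $3139.41 × 0.27 = $847.64
Paid family leave insurance: $3384.17 × 0.015 = $50.76
Dental plan: $111.56
Parking deduction: $84.99
Garnishment: $3384.17 × 0.01 = $33.84
(Employer's $74.05 toward dental plan is not withheld from the employee.)
Total deductions = $244.76 + $109.88 + $847.64 + $50.76 + $111.56 + $84.99 + $33.84 = $1483.43
Net pay = $3384.17 − $1483.43 = $1900.74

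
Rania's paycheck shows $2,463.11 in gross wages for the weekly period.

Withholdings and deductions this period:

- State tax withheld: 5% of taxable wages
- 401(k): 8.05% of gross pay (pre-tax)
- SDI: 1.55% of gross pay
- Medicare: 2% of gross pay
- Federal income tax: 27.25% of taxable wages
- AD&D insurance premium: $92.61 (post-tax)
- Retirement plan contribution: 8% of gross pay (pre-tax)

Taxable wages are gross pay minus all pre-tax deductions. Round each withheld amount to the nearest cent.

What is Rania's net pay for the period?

$1,220.87

401(k): $2,463.11 × 0.0805 = $198.28
Retirement plan contribution: $2,463.11 × 0.08 = $197.05
Pre-tax total = $198.28 + $197.05 = $395.33
Taxable wages = $2,463.11 − $395.33 = $2,067.78
State tax withheld: $2,067.78 × 0.05 = $103.39
Federal income tax: $2,067.78 × 0.2725 = $563.47
Medicare: $2,463.11 × 0.02 = $49.26
SDI: $2,463.11 × 0.0155 = $38.18
AD&D insurance premium: $92.61
Total deductions = $198.28 + $197.05 + $103.39 + $563.47 + $49.26 + $38.18 + $92.61 = $1,242.24
Net pay = $2,463.11 − $1,242.24 = $1,220.87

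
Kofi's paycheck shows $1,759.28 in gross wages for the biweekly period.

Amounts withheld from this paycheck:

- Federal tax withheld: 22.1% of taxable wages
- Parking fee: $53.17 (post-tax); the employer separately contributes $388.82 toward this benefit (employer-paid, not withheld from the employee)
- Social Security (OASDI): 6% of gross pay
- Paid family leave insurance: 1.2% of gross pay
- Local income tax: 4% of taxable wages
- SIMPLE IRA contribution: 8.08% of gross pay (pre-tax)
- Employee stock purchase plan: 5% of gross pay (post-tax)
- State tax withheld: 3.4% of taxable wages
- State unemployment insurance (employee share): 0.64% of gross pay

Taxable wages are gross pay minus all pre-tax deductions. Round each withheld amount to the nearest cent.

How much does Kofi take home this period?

$861.01

SIMPLE IRA contribution: $1,759.28 × 0.0808 = $142.15
Taxable wages = $1,759.28 − $142.15 = $1,617.13
Local income tax: $1,617.13 × 0.04 = $64.69
Federal tax withheld: $1,617.13 × 0.221 = $357.39
State tax withheld: $1,617.13 × 0.034 = $54.98
Paid family leave insurance: $1,759.28 × 0.012 = $21.11
State unemployment insurance (employee share): $1,759.28 × 0.0064 = $11.26
Social Security (OASDI): $1,759.28 × 0.06 = $105.56
Employee stock purchase plan: $1,759.28 × 0.05 = $87.96
Parking fee: $53.17
(Employer's $388.82 toward parking fee is not withheld from the employee.)
Total deductions = $142.15 + $64.69 + $357.39 + $54.98 + $21.11 + $11.26 + $105.56 + $87.96 + $53.17 = $898.27
Net pay = $1,759.28 − $898.27 = $861.01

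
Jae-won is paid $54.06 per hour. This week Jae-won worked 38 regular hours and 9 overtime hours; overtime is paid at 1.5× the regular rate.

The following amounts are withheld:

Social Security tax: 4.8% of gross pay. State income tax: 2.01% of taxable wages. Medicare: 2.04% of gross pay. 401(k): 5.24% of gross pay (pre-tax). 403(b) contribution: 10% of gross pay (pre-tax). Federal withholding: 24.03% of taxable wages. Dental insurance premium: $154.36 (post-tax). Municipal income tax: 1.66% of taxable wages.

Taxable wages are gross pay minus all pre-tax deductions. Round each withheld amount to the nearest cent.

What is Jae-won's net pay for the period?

Regular pay: 38 × $54.06 = $2,054.28
Overtime pay: 9 × $54.06 × 1.5 = $729.81
Gross pay = $2,054.28 + $729.81 = $2,784.09
401(k): $2,784.09 × 0.0524 = $145.89
403(b) contribution: $2,784.09 × 0.1 = $278.41
Pre-tax total = $145.89 + $278.41 = $424.30
Taxable wages = $2,784.09 − $424.30 = $2,359.79
Federal withholding: $2,359.79 × 0.2403 = $567.06
State income tax: $2,359.79 × 0.0201 = $47.43
Municipal income tax: $2,359.79 × 0.0166 = $39.17
Social Security tax: $2,784.09 × 0.048 = $133.64
Medicare: $2,784.09 × 0.0204 = $56.80
Dental insurance premium: $154.36
Total deductions = $145.89 + $278.41 + $567.06 + $47.43 + $39.17 + $133.64 + $56.80 + $154.36 = $1,422.76
Net pay = $2,784.09 − $1,422.76 = $1,361.33

$1,361.33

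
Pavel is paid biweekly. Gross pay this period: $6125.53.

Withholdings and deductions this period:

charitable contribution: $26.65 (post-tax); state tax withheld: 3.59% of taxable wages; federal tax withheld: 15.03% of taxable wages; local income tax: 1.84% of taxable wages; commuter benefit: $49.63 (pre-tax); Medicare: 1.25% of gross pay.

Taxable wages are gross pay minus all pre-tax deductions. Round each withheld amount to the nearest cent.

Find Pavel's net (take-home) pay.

Commuter benefit: $49.63
Taxable wages = $6125.53 − $49.63 = $6075.90
Federal tax withheld: $6075.90 × 0.1503 = $913.21
State tax withheld: $6075.90 × 0.0359 = $218.12
Local income tax: $6075.90 × 0.0184 = $111.80
Medicare: $6125.53 × 0.0125 = $76.57
Charitable contribution: $26.65
Total deductions = $49.63 + $913.21 + $218.12 + $111.80 + $76.57 + $26.65 = $1395.98
Net pay = $6125.53 − $1395.98 = $4729.55

$4729.55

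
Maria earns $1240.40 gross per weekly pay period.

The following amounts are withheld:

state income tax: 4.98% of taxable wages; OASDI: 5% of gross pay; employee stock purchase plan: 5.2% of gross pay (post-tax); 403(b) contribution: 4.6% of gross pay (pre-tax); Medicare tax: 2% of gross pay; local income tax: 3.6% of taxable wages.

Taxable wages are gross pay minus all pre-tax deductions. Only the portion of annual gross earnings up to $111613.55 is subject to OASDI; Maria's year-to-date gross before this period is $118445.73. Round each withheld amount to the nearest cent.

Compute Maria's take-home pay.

$992.50

403(b) contribution: $1240.40 × 0.046 = $57.06
Taxable wages = $1240.40 − $57.06 = $1183.34
State income tax: $1183.34 × 0.0498 = $58.93
Local income tax: $1183.34 × 0.036 = $42.60
OASDI: annual cap $111613.55 already reached (YTD $118445.73), so $0.00
Medicare tax: $1240.40 × 0.02 = $24.81
Employee stock purchase plan: $1240.40 × 0.052 = $64.50
Total deductions = $57.06 + $58.93 + $42.60 + $0.00 + $24.81 + $64.50 = $247.90
Net pay = $1240.40 − $247.90 = $992.50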